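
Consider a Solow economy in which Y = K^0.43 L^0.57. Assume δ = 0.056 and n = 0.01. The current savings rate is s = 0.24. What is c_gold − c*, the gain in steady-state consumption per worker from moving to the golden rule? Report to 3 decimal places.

Δc ≈ 0.331

The effective depreciation rate is n + δ = 0.01 + 0.056 = 0.066.
Current steady state (s = 0.24): k* = (0.24/0.066)^(1/0.57) ≈ 9.6300, y* = 9.6300^0.43 ≈ 2.6483, c* = (1−0.24)·2.6483 ≈ 2.0127.
Maximizing c = f(k) − (n+δ)·k gives f'(k) = n+δ, i.e. 0.43·k^(0.43−1) = 0.066, so k_gold = (0.43/0.066)^(1/0.57) ≈ 26.7878.
y_gold = 26.7878^0.43 ≈ 4.1116, c_gold = y_gold − 0.066·k_gold ≈ 2.3436.
Gain: Δc = 2.3436 − 2.0127 ≈ 0.3310.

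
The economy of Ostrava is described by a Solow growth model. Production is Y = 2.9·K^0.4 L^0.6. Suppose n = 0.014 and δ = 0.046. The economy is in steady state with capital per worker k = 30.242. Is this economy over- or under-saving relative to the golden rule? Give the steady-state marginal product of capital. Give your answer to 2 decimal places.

under-saving; MPK ≈ 0.15

n + δ = 0.014 + 0.046 = 0.06.
MPK = 0.4·2.9·k^(0.4−1) = 0.4·2.9·30.242^(-0.6) ≈ 0.1500.
MPK > 0.06, so the economy is dynamically efficient (under-saving).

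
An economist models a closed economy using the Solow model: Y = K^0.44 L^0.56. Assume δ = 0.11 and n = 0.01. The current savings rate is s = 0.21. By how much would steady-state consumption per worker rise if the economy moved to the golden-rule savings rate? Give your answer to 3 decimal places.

The effective depreciation rate is n + δ = 0.01 + 0.11 = 0.12.
Current steady state (s = 0.21): k* = (0.21/0.12)^(1/0.56) ≈ 2.7164, y* = 2.7164^0.44 ≈ 1.5522, c* = (1−0.21)·1.5522 ≈ 1.2263.
Maximizing c = f(k) − (n+δ)·k gives f'(k) = n+δ, i.e. 0.44·k^(0.44−1) = 0.12, so k_gold = (0.44/0.12)^(1/0.56) ≈ 10.1772.
y_gold = 10.1772^0.44 ≈ 2.7756, c_gold = y_gold − 0.12·k_gold ≈ 1.5543.
Gain: Δc = 1.5543 − 1.2263 ≈ 0.3281.

Δc ≈ 0.328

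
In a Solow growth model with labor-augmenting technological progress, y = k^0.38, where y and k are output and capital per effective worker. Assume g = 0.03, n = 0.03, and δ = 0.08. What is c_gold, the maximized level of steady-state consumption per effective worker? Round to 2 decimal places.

The effective depreciation rate is n + g + δ = 0.03 + 0.03 + 0.08 = 0.14.
Setting f'(k) = n+g+δ gives 0.38·k^(0.38−1) = 0.14, hence k_gold = (0.38/0.14)^(1/0.62) ≈ 5.0055.
y_gold = 5.0055^0.38 ≈ 1.8441.
c_gold = y_gold − (n+g+δ)·k_gold = 1.8441 − 0.14·5.0055 ≈ 1.1434.

c_gold ≈ 1.14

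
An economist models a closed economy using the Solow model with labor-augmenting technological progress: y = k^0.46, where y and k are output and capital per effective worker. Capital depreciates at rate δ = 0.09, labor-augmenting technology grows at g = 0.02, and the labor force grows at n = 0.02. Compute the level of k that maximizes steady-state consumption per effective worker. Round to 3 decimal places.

k_gold ≈ 10.383

Break-even investment rate: n + g + δ = 0.02 + 0.02 + 0.09 = 0.13.
Maximizing c = f(k) − (n+g+δ)·k gives f'(k) = n+g+δ, i.e. 0.46·k^(0.46−1) = 0.13, so k_gold = (0.46/0.13)^(1/0.54) ≈ 10.3830.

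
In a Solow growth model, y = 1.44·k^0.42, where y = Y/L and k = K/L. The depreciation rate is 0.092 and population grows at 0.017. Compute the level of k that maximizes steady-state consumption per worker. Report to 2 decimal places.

k_gold ≈ 19.19

n + δ = 0.017 + 0.092 = 0.109.
Golden rule sets MPK = n+δ: 0.42·1.44·k^(0.42−1) = 0.109, so k_gold = (0.42·1.44/0.109)^(1/0.58) ≈ 19.1901.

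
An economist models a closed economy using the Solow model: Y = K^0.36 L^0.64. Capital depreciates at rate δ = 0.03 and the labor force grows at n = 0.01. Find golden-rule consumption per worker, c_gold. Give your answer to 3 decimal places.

The effective depreciation rate is n + δ = 0.01 + 0.03 = 0.04.
At the golden rule the marginal product of capital equals n+δ: 0.36·k^(0.36−1) = 0.04. Solving, k_gold = (0.36/0.04)^(1/0.64) ≈ 30.9745.
y_gold = 30.9745^0.36 ≈ 3.4416.
c_gold = y_gold − (n+δ)·k_gold = 3.4416 − 0.04·30.9745 ≈ 2.2026.

c_gold ≈ 2.203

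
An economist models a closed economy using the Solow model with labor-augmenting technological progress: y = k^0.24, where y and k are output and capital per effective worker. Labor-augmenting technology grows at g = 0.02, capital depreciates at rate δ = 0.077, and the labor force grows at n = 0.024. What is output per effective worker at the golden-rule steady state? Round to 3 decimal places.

Capital per effective worker breaks even when investment replaces (n + g + δ)·k; here n + g + δ = 0.121.
Setting f'(k) = n+g+δ gives 0.24·k^(0.24−1) = 0.121, hence k_gold = (0.24/0.121)^(1/0.76) ≈ 2.4624.
Output: y_gold = k_gold^0.24 = 2.4624^0.24 ≈ 1.2414.

y_gold ≈ 1.241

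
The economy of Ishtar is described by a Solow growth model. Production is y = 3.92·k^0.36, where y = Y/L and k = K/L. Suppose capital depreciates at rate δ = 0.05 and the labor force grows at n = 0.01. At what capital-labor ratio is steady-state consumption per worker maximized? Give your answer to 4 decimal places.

k_gold ≈ 138.9539

Break-even investment rate: n + δ = 0.01 + 0.05 = 0.06.
Golden rule sets MPK = n+δ: 0.36·3.92·k^(0.36−1) = 0.06, so k_gold = (0.36·3.92/0.06)^(1/0.64) ≈ 138.9539.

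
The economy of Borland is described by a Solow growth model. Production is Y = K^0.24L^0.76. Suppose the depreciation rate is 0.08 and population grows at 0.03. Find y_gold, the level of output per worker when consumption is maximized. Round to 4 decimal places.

y_gold ≈ 1.2794

Break-even investment rate: n + δ = 0.03 + 0.08 = 0.11.
At the golden rule the marginal product of capital equals n+δ: 0.24·k^(0.24−1) = 0.11. Solving, k_gold = (0.24/0.11)^(1/0.76) ≈ 2.7913.
Output: y_gold = k_gold^0.24 = 2.7913^0.24 ≈ 1.2794.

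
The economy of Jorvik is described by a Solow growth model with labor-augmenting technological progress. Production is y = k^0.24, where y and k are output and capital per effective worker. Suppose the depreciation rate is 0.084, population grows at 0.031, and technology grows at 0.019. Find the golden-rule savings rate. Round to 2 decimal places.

s_gold = 0.24

Break-even investment rate: n + g + δ = 0.031 + 0.019 + 0.084 = 0.134.
At the golden rule MPK = n+g+δ, and in any Cobb-Douglas steady state s = (n+g+δ)·k/y = MPK·k/y = capital's share 0.24.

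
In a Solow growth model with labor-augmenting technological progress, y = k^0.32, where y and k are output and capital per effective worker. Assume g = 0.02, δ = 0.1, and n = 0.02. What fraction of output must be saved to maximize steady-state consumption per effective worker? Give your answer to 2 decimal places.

Break-even investment rate: n + g + δ = 0.02 + 0.02 + 0.1 = 0.14.
At the golden rule MPK = n+g+δ, and in any Cobb-Douglas steady state s = (n+g+δ)·k/y = MPK·k/y = capital's share 0.32.

s_gold = 0.32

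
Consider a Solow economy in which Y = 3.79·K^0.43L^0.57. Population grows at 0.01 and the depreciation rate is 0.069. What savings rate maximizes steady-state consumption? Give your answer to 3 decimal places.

s_gold = 0.430

The effective depreciation rate is n + δ = 0.01 + 0.069 = 0.079.
At the golden rule MPK = n+δ, and in any Cobb-Douglas steady state s = (n+δ)·k/y = MPK·k/y = capital's share 0.43.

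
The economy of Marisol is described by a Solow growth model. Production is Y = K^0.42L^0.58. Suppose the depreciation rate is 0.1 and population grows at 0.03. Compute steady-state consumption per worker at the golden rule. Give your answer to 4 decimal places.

c_gold ≈ 1.3559

n + δ = 0.03 + 0.1 = 0.13.
At the golden rule the marginal product of capital equals n+δ: 0.42·k^(0.42−1) = 0.13. Solving, k_gold = (0.42/0.13)^(1/0.58) ≈ 7.5529.
y_gold = 7.5529^0.42 ≈ 2.3378.
c_gold = y_gold − (n+δ)·k_gold = 2.3378 − 0.13·7.5529 ≈ 1.3559.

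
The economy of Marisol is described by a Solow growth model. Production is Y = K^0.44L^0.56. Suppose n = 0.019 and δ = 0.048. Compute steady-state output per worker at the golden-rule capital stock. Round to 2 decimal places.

n + δ = 0.019 + 0.048 = 0.067.
Setting f'(k) = n+δ gives 0.44·k^(0.44−1) = 0.067, hence k_gold = (0.44/0.067)^(1/0.56) ≈ 28.8140.
Output: y_gold = k_gold^0.44 = 28.8140^0.44 ≈ 4.3876.

y_gold ≈ 4.39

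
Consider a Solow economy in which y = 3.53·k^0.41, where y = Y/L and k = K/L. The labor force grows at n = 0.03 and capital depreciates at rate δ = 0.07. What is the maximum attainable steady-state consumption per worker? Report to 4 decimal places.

c_gold ≈ 13.3388

Break-even investment rate: n + δ = 0.03 + 0.07 = 0.1.
Maximizing c = f(k) − (n+δ)·k gives f'(k) = n+δ, i.e. 0.41·3.53·k^(0.41−1) = 0.1, so k_gold = (0.41·3.53/0.1)^(1/0.59) ≈ 92.6933.
y_gold = 3.53·92.6933^0.41 ≈ 22.6081.
c_gold = y_gold − (n+δ)·k_gold = 22.6081 − 0.1·92.6933 ≈ 13.3388.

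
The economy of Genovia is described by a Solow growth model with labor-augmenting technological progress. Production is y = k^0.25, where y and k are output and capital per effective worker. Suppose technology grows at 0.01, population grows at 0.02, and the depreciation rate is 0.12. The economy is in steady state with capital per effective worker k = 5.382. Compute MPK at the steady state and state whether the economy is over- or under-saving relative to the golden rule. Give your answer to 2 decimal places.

Break-even investment rate: n + g + δ = 0.02 + 0.01 + 0.12 = 0.15.
MPK = 0.25·k^(0.25−1) = 0.25·5.382^(-0.75) ≈ 0.0708.
MPK < 0.15, so the economy is dynamically inefficient (over-saving).

over-saving; MPK ≈ 0.07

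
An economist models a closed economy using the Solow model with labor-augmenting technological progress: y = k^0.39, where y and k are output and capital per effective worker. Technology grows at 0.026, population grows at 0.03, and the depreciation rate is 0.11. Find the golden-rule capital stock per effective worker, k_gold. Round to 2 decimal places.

Break-even investment rate: n + g + δ = 0.03 + 0.026 + 0.11 = 0.166.
Maximizing c = f(k) − (n+g+δ)·k gives f'(k) = n+g+δ, i.e. 0.39·k^(0.39−1) = 0.166, so k_gold = (0.39/0.166)^(1/0.61) ≈ 4.0563.

k_gold ≈ 4.06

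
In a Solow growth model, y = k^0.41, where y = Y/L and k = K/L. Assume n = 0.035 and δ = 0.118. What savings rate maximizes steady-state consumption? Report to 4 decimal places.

s_gold = 0.4100

n + δ = 0.035 + 0.118 = 0.153.
At the golden rule MPK = n+δ, and in any Cobb-Douglas steady state s = (n+δ)·k/y = MPK·k/y = capital's share 0.41.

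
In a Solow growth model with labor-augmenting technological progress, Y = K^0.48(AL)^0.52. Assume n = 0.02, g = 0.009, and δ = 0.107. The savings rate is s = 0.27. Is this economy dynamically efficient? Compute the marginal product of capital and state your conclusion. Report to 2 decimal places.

dynamically efficient; MPK ≈ 0.24

Break-even investment rate: n + g + δ = 0.02 + 0.009 + 0.107 = 0.136.
Steady-state k*: s·k^0.48 = 0.136·k gives k* = (0.27/0.136)^(1/0.52) ≈ 3.7389.
MPK = 0.48·3.7389^(-0.52) ≈ 0.2418.
MPK > n+g+δ = 0.136, so the economy is dynamically efficient (under-saving).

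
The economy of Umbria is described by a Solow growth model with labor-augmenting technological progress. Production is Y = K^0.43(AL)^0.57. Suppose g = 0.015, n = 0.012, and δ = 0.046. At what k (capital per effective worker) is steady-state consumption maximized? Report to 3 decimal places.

n + g + δ = 0.012 + 0.015 + 0.046 = 0.073.
Setting f'(k) = n+g+δ gives 0.43·k^(0.43−1) = 0.073, hence k_gold = (0.43/0.073)^(1/0.57) ≈ 22.4457.

k_gold ≈ 22.446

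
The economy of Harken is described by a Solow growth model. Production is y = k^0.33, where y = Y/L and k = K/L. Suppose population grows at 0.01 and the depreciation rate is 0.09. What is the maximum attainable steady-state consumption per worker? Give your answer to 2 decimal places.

n + δ = 0.01 + 0.09 = 0.1.
At the golden rule the marginal product of capital equals n+δ: 0.33·k^(0.33−1) = 0.1. Solving, k_gold = (0.33/0.1)^(1/0.67) ≈ 5.9416.
y_gold = 5.9416^0.33 ≈ 1.8005.
c_gold = y_gold − (n+δ)·k_gold = 1.8005 − 0.1·5.9416 ≈ 1.2063.

c_gold ≈ 1.21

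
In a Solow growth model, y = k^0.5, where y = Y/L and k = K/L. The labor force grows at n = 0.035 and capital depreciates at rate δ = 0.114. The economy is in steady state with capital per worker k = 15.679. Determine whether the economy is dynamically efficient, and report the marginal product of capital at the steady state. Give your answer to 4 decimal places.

dynamically inefficient; MPK ≈ 0.1263

Break-even investment rate: n + δ = 0.035 + 0.114 = 0.149.
MPK = 0.5·k^(0.5−1) = 0.5·15.679^(-0.5) ≈ 0.1263.
MPK < 0.149, so the economy is dynamically inefficient (over-saving).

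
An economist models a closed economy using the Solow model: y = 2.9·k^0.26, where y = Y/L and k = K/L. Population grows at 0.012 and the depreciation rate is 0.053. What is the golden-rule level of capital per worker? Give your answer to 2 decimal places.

k_gold ≈ 27.44

Break-even investment rate: n + δ = 0.012 + 0.053 = 0.065.
At the golden rule the marginal product of capital equals n+δ: 0.26·2.9·k^(0.26−1) = 0.065. Solving, k_gold = (0.26·2.9/0.065)^(1/0.74) ≈ 27.4446.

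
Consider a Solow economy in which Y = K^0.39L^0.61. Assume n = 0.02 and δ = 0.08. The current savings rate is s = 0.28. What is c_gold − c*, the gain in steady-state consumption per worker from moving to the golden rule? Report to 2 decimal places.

Δc ≈ 0.07

Capital per worker breaks even when investment replaces (n + δ)·k; here n + δ = 0.1.
Current steady state (s = 0.28): k* = (0.28/0.1)^(1/0.61) ≈ 5.4081, y* = 5.4081^0.39 ≈ 1.9315, c* = (1−0.28)·1.9315 ≈ 1.3907.
Golden rule sets MPK = n+δ: 0.39·k^(0.39−1) = 0.1, so k_gold = (0.39/0.1)^(1/0.61) ≈ 9.3102.
y_gold = 9.3102^0.39 ≈ 2.3872, c_gold = y_gold − 0.1·k_gold ≈ 1.4562.
Gain: Δc = 1.4562 − 1.3907 ≈ 0.0656.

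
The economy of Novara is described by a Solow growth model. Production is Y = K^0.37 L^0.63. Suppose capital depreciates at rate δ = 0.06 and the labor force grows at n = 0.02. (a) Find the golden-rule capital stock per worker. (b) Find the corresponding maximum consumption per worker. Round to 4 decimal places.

(a) k_gold ≈ 11.3693; (b) c_gold ≈ 1.5487

Capital per worker breaks even when investment replaces (n + δ)·k; here n + δ = 0.08.
At the golden rule the marginal product of capital equals n+δ: 0.37·k^(0.37−1) = 0.08. Solving, k_gold = (0.37/0.08)^(1/0.63) ≈ 11.3693.
y_gold = 11.3693^0.37 ≈ 2.4582; c_gold = y_gold − 0.08·k_gold ≈ 1.5487.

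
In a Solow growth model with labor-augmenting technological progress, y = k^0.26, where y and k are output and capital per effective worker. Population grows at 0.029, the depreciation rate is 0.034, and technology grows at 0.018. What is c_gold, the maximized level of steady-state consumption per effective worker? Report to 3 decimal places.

c_gold ≈ 1.115

n + g + δ = 0.029 + 0.018 + 0.034 = 0.081.
Maximizing c = f(k) − (n+g+δ)·k gives f'(k) = n+g+δ, i.e. 0.26·k^(0.26−1) = 0.081, so k_gold = (0.26/0.081)^(1/0.74) ≈ 4.8355.
y_gold = 4.8355^0.26 ≈ 1.5065.
c_gold = y_gold − (n+g+δ)·k_gold = 1.5065 − 0.081·4.8355 ≈ 1.1148.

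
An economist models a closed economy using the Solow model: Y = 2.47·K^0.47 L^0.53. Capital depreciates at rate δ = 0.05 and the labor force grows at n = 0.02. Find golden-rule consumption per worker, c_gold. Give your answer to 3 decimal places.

Capital per worker breaks even when investment replaces (n + δ)·k; here n + δ = 0.07.
Maximizing c = f(k) − (n+δ)·k gives f'(k) = n+δ, i.e. 0.47·2.47·k^(0.47−1) = 0.07, so k_gold = (0.47·2.47/0.07)^(1/0.53) ≈ 200.1311.
y_gold = 2.47·200.1311^0.47 ≈ 29.8068.
c_gold = y_gold − (n+δ)·k_gold = 29.8068 − 0.07·200.1311 ≈ 15.7976.

c_gold ≈ 15.798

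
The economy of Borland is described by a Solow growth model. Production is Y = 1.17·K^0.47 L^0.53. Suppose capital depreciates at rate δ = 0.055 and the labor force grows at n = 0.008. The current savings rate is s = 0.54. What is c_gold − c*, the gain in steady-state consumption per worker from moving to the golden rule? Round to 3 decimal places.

The effective depreciation rate is n + δ = 0.008 + 0.055 = 0.063.
Current steady state (s = 0.54): k* = (0.54·1.17/0.063)^(1/0.53) ≈ 77.4694, y* = 1.17·77.4694^0.47 ≈ 9.0381, c* = (1−0.54)·9.0381 ≈ 4.1575.
Setting f'(k) = n+δ gives 0.47·1.17·k^(0.47−1) = 0.063, hence k_gold = (0.47·1.17/0.063)^(1/0.53) ≈ 59.6162.
y_gold = 1.17·59.6162^0.47 ≈ 7.9911, c_gold = y_gold − 0.063·k_gold ≈ 4.2353.
Gain: Δc = 4.2353 − 4.1575 ≈ 0.0778.

Δc ≈ 0.078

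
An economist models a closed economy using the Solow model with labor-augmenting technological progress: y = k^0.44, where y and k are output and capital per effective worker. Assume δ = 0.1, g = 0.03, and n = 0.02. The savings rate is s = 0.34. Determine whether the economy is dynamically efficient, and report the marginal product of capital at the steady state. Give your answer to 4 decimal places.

dynamically efficient; MPK ≈ 0.1941

The effective depreciation rate is n + g + δ = 0.02 + 0.03 + 0.1 = 0.15.
Steady-state k*: s·k^0.44 = 0.15·k gives k* = (0.34/0.15)^(1/0.56) ≈ 4.3114.
MPK = 0.44·4.3114^(-0.56) ≈ 0.1941.
MPK > n+g+δ = 0.15, so the economy is dynamically efficient (under-saving).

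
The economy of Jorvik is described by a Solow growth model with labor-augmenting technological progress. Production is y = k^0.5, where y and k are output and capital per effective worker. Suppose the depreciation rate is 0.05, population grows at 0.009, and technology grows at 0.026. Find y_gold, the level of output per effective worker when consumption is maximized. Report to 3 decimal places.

y_gold ≈ 5.882

n + g + δ = 0.009 + 0.026 + 0.05 = 0.085.
Maximizing c = f(k) − (n+g+δ)·k gives f'(k) = n+g+δ, i.e. 0.5·k^(0.5−1) = 0.085, so k_gold = (0.5/0.085)^(1/0.5) ≈ 34.6021.
Output: y_gold = k_gold^0.5 = 34.6021^0.5 ≈ 5.8824.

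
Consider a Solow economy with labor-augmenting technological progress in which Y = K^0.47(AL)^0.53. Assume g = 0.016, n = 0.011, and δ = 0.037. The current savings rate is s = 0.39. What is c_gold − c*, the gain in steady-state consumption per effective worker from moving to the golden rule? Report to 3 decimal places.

Δc ≈ 0.076

Break-even investment rate: n + g + δ = 0.011 + 0.016 + 0.037 = 0.064.
Current steady state (s = 0.39): k* = (0.39/0.064)^(1/0.53) ≈ 30.2632, y* = 30.2632^0.47 ≈ 4.9663, c* = (1−0.39)·4.9663 ≈ 3.0294.
Setting f'(k) = n+g+δ gives 0.47·k^(0.47−1) = 0.064, hence k_gold = (0.47/0.064)^(1/0.53) ≈ 43.0336.
y_gold = 43.0336^0.47 ≈ 5.8599, c_gold = y_gold − 0.064·k_gold ≈ 3.1057.
Gain: Δc = 3.1057 − 3.0294 ≈ 0.0763.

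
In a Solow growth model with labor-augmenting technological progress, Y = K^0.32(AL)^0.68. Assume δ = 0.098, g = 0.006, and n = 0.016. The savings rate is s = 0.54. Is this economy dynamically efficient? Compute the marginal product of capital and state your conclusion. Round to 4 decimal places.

The effective depreciation rate is n + g + δ = 0.016 + 0.006 + 0.098 = 0.12.
Steady-state k*: s·k^0.32 = 0.12·k gives k* = (0.54/0.12)^(1/0.68) ≈ 9.1329.
MPK = 0.32·9.1329^(-0.68) ≈ 0.0711.
MPK < n+g+δ = 0.12, so the economy is dynamically inefficient (over-saving).

dynamically inefficient; MPK ≈ 0.0711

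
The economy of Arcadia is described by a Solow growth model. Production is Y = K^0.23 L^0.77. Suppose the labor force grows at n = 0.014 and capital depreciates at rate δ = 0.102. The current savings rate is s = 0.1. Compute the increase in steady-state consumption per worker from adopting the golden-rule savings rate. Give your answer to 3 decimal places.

Δc ≈ 0.084

The effective depreciation rate is n + δ = 0.014 + 0.102 = 0.116.
Current steady state (s = 0.1): k* = (0.1/0.116)^(1/0.77) ≈ 0.8247, y* = 0.8247^0.23 ≈ 0.9566, c* = (1−0.1)·0.9566 ≈ 0.8610.
At the golden rule the marginal product of capital equals n+δ: 0.23·k^(0.23−1) = 0.116. Solving, k_gold = (0.23/0.116)^(1/0.77) ≈ 2.4326.
y_gold = 2.4326^0.23 ≈ 1.2269, c_gold = y_gold − 0.116·k_gold ≈ 0.9447.
Gain: Δc = 0.9447 − 0.8610 ≈ 0.0837.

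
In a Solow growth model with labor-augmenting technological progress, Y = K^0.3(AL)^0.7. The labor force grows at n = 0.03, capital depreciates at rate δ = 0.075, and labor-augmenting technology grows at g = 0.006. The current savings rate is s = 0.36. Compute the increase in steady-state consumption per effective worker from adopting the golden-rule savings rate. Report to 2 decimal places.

Δc ≈ 0.01

Break-even investment rate: n + g + δ = 0.03 + 0.006 + 0.075 = 0.111.
Current steady state (s = 0.36): k* = (0.36/0.111)^(1/0.7) ≈ 5.3700, y* = 5.3700^0.3 ≈ 1.6557, c* = (1−0.36)·1.6557 ≈ 1.0597.
Maximizing c = f(k) − (n+g+δ)·k gives f'(k) = n+g+δ, i.e. 0.3·k^(0.3−1) = 0.111, so k_gold = (0.3/0.111)^(1/0.7) ≈ 4.1386.
y_gold = 4.1386^0.3 ≈ 1.5313, c_gold = y_gold − 0.111·k_gold ≈ 1.0719.
Gain: Δc = 1.0719 − 1.0597 ≈ 0.0122.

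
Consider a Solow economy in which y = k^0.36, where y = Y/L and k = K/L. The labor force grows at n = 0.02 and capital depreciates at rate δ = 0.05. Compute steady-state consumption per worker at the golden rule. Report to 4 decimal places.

c_gold ≈ 1.6078

The effective depreciation rate is n + δ = 0.02 + 0.05 = 0.07.
At the golden rule the marginal product of capital equals n+δ: 0.36·k^(0.36−1) = 0.07. Solving, k_gold = (0.36/0.07)^(1/0.64) ≈ 12.9198.
y_gold = 12.9198^0.36 ≈ 2.5122.
c_gold = y_gold − (n+δ)·k_gold = 2.5122 − 0.07·12.9198 ≈ 1.6078.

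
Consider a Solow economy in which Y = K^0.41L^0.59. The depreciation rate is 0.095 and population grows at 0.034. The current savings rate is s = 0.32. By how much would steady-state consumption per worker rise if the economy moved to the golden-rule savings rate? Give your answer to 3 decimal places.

Δc ≈ 0.039

n + δ = 0.034 + 0.095 = 0.129.
Current steady state (s = 0.32): k* = (0.32/0.129)^(1/0.59) ≈ 4.6639, y* = 4.6639^0.41 ≈ 1.8801, c* = (1−0.32)·1.8801 ≈ 1.2785.
Maximizing c = f(k) − (n+δ)·k gives f'(k) = n+δ, i.e. 0.41·k^(0.41−1) = 0.129, so k_gold = (0.41/0.129)^(1/0.59) ≈ 7.0987.
y_gold = 7.0987^0.41 ≈ 2.2335, c_gold = y_gold − 0.129·k_gold ≈ 1.3178.
Gain: Δc = 1.3178 − 1.2785 ≈ 0.0393.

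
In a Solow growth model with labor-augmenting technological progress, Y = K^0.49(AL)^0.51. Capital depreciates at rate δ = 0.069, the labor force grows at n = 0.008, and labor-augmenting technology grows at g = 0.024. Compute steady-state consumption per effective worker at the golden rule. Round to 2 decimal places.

c_gold ≈ 2.33

Capital per effective worker breaks even when investment replaces (n + g + δ)·k; here n + g + δ = 0.101.
Golden rule sets MPK = n+g+δ: 0.49·k^(0.49−1) = 0.101, so k_gold = (0.49/0.101)^(1/0.51) ≈ 22.1234.
y_gold = 22.1234^0.49 ≈ 4.5601.
c_gold = y_gold − (n+g+δ)·k_gold = 4.5601 − 0.101·22.1234 ≈ 2.3257.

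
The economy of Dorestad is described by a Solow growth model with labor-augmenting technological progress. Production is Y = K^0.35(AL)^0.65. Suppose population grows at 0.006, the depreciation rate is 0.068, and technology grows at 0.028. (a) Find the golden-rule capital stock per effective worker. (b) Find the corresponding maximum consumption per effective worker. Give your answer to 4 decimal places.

(a) k_gold ≈ 6.6649; (b) c_gold ≈ 1.2625

Break-even investment rate: n + g + δ = 0.006 + 0.028 + 0.068 = 0.102.
Setting f'(k) = n+g+δ gives 0.35·k^(0.35−1) = 0.102, hence k_gold = (0.35/0.102)^(1/0.65) ≈ 6.6649.
y_gold = 6.6649^0.35 ≈ 1.9424; c_gold = y_gold − 0.102·k_gold ≈ 1.2625.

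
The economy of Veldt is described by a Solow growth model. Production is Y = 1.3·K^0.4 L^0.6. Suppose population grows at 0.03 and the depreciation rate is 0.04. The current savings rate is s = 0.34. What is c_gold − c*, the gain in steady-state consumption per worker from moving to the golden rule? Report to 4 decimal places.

Break-even investment rate: n + δ = 0.03 + 0.04 = 0.07.
Current steady state (s = 0.34): k* = (0.34·1.3/0.07)^(1/0.6) ≈ 21.5712, y* = 1.3·21.5712^0.4 ≈ 4.4411, c* = (1−0.34)·4.4411 ≈ 2.9311.
Maximizing c = f(k) − (n+δ)·k gives f'(k) = n+δ, i.e. 0.4·1.3·k^(0.4−1) = 0.07, so k_gold = (0.4·1.3/0.07)^(1/0.6) ≈ 28.2819.
y_gold = 1.3·28.2819^0.4 ≈ 4.9493, c_gold = y_gold − 0.07·k_gold ≈ 2.9696.
Gain: Δc = 2.9696 − 2.9311 ≈ 0.0385.

Δc ≈ 0.0385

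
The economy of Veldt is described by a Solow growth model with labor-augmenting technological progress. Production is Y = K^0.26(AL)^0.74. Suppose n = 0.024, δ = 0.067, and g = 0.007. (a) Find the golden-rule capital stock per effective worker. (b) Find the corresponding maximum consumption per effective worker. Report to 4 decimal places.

Break-even investment rate: n + g + δ = 0.024 + 0.007 + 0.067 = 0.098.
Maximizing c = f(k) − (n+g+δ)·k gives f'(k) = n+g+δ, i.e. 0.26·k^(0.26−1) = 0.098, so k_gold = (0.26/0.098)^(1/0.74) ≈ 3.7379.
y_gold = 3.7379^0.26 ≈ 1.4089; c_gold = y_gold − 0.098·k_gold ≈ 1.0426.

(a) k_gold ≈ 3.7379; (b) c_gold ≈ 1.0426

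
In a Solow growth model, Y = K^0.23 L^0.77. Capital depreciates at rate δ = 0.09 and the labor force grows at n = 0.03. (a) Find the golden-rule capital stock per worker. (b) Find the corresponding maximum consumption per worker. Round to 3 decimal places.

(a) k_gold ≈ 2.328; (b) c_gold ≈ 0.935

Capital per worker breaks even when investment replaces (n + δ)·k; here n + δ = 0.12.
Golden rule sets MPK = n+δ: 0.23·k^(0.23−1) = 0.12, so k_gold = (0.23/0.12)^(1/0.77) ≈ 2.3278.
y_gold = 2.3278^0.23 ≈ 1.2145; c_gold = y_gold − 0.12·k_gold ≈ 0.9352.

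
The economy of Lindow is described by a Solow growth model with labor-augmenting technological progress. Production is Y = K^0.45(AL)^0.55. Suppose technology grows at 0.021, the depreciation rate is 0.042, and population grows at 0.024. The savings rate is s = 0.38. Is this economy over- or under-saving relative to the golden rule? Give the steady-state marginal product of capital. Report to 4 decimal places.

n + g + δ = 0.024 + 0.021 + 0.042 = 0.087.
Steady-state k*: s·k^0.45 = 0.087·k gives k* = (0.38/0.087)^(1/0.55) ≈ 14.5921.
MPK = 0.45·14.5921^(-0.55) ≈ 0.1030.
MPK > n+g+δ = 0.087, so the economy is dynamically efficient (under-saving).

under-saving; MPK ≈ 0.1030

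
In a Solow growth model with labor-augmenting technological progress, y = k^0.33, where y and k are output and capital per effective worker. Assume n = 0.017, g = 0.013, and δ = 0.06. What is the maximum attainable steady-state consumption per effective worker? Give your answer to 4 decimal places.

c_gold ≈ 1.2706

n + g + δ = 0.017 + 0.013 + 0.06 = 0.09.
Golden rule sets MPK = n+g+δ: 0.33·k^(0.33−1) = 0.09, so k_gold = (0.33/0.09)^(1/0.67) ≈ 6.9534.
y_gold = 6.9534^0.33 ≈ 1.8964.
c_gold = y_gold − (n+g+δ)·k_gold = 1.8964 − 0.09·6.9534 ≈ 1.2706.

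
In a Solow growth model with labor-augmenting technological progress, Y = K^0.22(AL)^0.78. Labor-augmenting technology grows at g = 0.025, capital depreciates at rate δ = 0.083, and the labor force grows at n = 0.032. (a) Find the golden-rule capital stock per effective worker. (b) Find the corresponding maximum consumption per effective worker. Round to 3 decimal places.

The effective depreciation rate is n + g + δ = 0.032 + 0.025 + 0.083 = 0.14.
Maximizing c = f(k) − (n+g+δ)·k gives f'(k) = n+g+δ, i.e. 0.22·k^(0.22−1) = 0.14, so k_gold = (0.22/0.14)^(1/0.78) ≈ 1.7851.
y_gold = 1.7851^0.22 ≈ 1.1360; c_gold = y_gold − 0.14·k_gold ≈ 0.8861.

(a) k_gold ≈ 1.785; (b) c_gold ≈ 0.886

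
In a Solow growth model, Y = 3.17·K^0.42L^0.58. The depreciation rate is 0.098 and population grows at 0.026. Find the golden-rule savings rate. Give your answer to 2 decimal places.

s_gold = 0.42

Break-even investment rate: n + δ = 0.026 + 0.098 = 0.124.
At the golden rule MPK = n+δ, and in any Cobb-Douglas steady state s = (n+δ)·k/y = MPK·k/y = capital's share 0.42.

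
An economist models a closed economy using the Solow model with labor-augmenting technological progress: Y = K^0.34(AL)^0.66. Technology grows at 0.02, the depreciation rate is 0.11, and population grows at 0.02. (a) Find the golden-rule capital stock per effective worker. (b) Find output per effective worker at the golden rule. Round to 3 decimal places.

(a) k_gold ≈ 3.455; (b) y_gold ≈ 1.524

Capital per effective worker breaks even when investment replaces (n + g + δ)·k; here n + g + δ = 0.15.
Maximizing c = f(k) − (n+g+δ)·k gives f'(k) = n+g+δ, i.e. 0.34·k^(0.34−1) = 0.15, so k_gold = (0.34/0.15)^(1/0.66) ≈ 3.4551.
y_gold = 3.4551^0.34 ≈ 1.5243.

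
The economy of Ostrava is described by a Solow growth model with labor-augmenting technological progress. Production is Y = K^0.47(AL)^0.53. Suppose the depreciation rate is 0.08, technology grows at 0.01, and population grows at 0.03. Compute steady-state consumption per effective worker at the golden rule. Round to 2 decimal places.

c_gold ≈ 1.78

The effective depreciation rate is n + g + δ = 0.03 + 0.01 + 0.08 = 0.12.
Maximizing c = f(k) − (n+g+δ)·k gives f'(k) = n+g+δ, i.e. 0.47·k^(0.47−1) = 0.12, so k_gold = (0.47/0.12)^(1/0.53) ≈ 13.1435.
y_gold = 13.1435^0.47 ≈ 3.3558.
c_gold = y_gold − (n+g+δ)·k_gold = 3.3558 − 0.12·13.1435 ≈ 1.7786.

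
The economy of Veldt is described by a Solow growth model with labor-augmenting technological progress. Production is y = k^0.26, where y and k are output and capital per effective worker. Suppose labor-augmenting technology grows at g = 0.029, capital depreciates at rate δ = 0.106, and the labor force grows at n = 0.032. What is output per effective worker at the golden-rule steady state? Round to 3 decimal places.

The effective depreciation rate is n + g + δ = 0.032 + 0.029 + 0.106 = 0.167.
At the golden rule the marginal product of capital equals n+g+δ: 0.26·k^(0.26−1) = 0.167. Solving, k_gold = (0.26/0.167)^(1/0.74) ≈ 1.8189.
Output: y_gold = k_gold^0.26 = 1.8189^0.26 ≈ 1.1683.

y_gold ≈ 1.168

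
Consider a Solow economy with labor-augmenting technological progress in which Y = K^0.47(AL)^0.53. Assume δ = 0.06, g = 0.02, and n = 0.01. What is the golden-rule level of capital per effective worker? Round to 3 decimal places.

Capital per effective worker breaks even when investment replaces (n + g + δ)·k; here n + g + δ = 0.09.
Golden rule sets MPK = n+g+δ: 0.47·k^(0.47−1) = 0.09, so k_gold = (0.47/0.09)^(1/0.53) ≈ 22.6175.

k_gold ≈ 22.617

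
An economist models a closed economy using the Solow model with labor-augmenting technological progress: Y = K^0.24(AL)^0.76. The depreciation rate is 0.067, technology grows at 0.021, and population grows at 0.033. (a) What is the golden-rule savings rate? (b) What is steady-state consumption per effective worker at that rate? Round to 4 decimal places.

(a) s_gold = 0.2400; (b) c_gold ≈ 0.9435

Capital per effective worker breaks even when investment replaces (n + g + δ)·k; here n + g + δ = 0.121.
For Cobb-Douglas, s_gold equals capital's share: s_gold = 0.24.
Maximizing c = f(k) − (n+g+δ)·k gives f'(k) = n+g+δ, i.e. 0.24·k^(0.24−1) = 0.121, so k_gold = (0.24/0.121)^(1/0.76) ≈ 2.4624.
y_gold = 2.4624^0.24 ≈ 1.2414; c_gold = (1−0.24)·y_gold ≈ 0.9435.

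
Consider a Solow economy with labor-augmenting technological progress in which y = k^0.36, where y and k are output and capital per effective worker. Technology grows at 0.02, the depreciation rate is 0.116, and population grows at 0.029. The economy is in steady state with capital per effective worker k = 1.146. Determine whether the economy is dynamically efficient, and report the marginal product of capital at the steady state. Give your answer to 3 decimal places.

dynamically efficient; MPK ≈ 0.330

Break-even investment rate: n + g + δ = 0.029 + 0.02 + 0.116 = 0.165.
MPK = 0.36·k^(0.36−1) = 0.36·1.146^(-0.64) ≈ 0.3299.
MPK > 0.165, so the economy is dynamically efficient (under-saving).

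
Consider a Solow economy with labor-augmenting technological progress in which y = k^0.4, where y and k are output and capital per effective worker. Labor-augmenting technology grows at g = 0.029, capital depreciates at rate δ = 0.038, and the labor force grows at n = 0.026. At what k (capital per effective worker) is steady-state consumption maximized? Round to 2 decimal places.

k_gold ≈ 11.38

Break-even investment rate: n + g + δ = 0.026 + 0.029 + 0.038 = 0.093.
Setting f'(k) = n+g+δ gives 0.4·k^(0.4−1) = 0.093, hence k_gold = (0.4/0.093)^(1/0.6) ≈ 11.3753.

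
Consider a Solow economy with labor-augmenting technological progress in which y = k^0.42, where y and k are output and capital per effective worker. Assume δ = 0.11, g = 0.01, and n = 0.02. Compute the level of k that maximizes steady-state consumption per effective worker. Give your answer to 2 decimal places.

Break-even investment rate: n + g + δ = 0.02 + 0.01 + 0.11 = 0.14.
Golden rule sets MPK = n+g+δ: 0.42·k^(0.42−1) = 0.14, so k_gold = (0.42/0.14)^(1/0.58) ≈ 6.6470.

k_gold ≈ 6.65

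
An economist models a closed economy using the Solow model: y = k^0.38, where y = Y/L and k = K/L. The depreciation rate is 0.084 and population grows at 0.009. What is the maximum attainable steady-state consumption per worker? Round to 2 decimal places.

c_gold ≈ 1.47

The effective depreciation rate is n + δ = 0.009 + 0.084 = 0.093.
Maximizing c = f(k) − (n+δ)·k gives f'(k) = n+δ, i.e. 0.38·k^(0.38−1) = 0.093, so k_gold = (0.38/0.093)^(1/0.62) ≈ 9.6821.
y_gold = 9.6821^0.38 ≈ 2.3696.
c_gold = y_gold − (n+δ)·k_gold = 2.3696 − 0.093·9.6821 ≈ 1.4691.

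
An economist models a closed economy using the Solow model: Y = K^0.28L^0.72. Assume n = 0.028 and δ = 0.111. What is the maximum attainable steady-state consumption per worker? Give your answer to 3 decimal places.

c_gold ≈ 0.945

Capital per worker breaks even when investment replaces (n + δ)·k; here n + δ = 0.139.
Golden rule sets MPK = n+δ: 0.28·k^(0.28−1) = 0.139, so k_gold = (0.28/0.139)^(1/0.72) ≈ 2.6450.
y_gold = 2.6450^0.28 ≈ 1.3130.
c_gold = y_gold − (n+δ)·k_gold = 1.3130 − 0.139·2.6450 ≈ 0.9454.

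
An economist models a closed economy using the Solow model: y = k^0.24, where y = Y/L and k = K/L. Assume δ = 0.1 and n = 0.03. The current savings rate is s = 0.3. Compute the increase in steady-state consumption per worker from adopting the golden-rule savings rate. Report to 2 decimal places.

The effective depreciation rate is n + δ = 0.03 + 0.1 = 0.13.
Current steady state (s = 0.3): k* = (0.3/0.13)^(1/0.76) ≈ 3.0051, y* = 3.0051^0.24 ≈ 1.3022, c* = (1−0.3)·1.3022 ≈ 0.9116.
Maximizing c = f(k) − (n+δ)·k gives f'(k) = n+δ, i.e. 0.24·k^(0.24−1) = 0.13, so k_gold = (0.24/0.13)^(1/0.76) ≈ 2.2405.
y_gold = 2.2405^0.24 ≈ 1.2136, c_gold = y_gold − 0.13·k_gold ≈ 0.9224.
Gain: Δc = 0.9224 − 0.9116 ≈ 0.0108.

Δc ≈ 0.01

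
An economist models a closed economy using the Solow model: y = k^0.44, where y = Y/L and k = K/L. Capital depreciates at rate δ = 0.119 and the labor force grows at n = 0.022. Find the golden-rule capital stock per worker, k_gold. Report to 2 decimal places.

Break-even investment rate: n + δ = 0.022 + 0.119 = 0.141.
At the golden rule the marginal product of capital equals n+δ: 0.44·k^(0.44−1) = 0.141. Solving, k_gold = (0.44/0.141)^(1/0.56) ≈ 7.6306.

k_gold ≈ 7.63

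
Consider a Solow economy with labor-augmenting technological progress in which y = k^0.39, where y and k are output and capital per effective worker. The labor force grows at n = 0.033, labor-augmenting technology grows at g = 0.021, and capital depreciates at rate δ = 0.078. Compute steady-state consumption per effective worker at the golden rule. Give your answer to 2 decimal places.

The effective depreciation rate is n + g + δ = 0.033 + 0.021 + 0.078 = 0.132.
Setting f'(k) = n+g+δ gives 0.39·k^(0.39−1) = 0.132, hence k_gold = (0.39/0.132)^(1/0.61) ≈ 5.9060.
y_gold = 5.9060^0.39 ≈ 1.9990.
c_gold = y_gold − (n+g+δ)·k_gold = 1.9990 − 0.132·5.9060 ≈ 1.2194.

c_gold ≈ 1.22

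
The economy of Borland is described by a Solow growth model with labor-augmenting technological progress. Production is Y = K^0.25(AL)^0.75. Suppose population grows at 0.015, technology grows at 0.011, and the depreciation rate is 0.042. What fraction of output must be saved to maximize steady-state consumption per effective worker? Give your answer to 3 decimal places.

s_gold = 0.250

Break-even investment rate: n + g + δ = 0.015 + 0.011 + 0.042 = 0.068.
At the golden rule MPK = n+g+δ, and in any Cobb-Douglas steady state s = (n+g+δ)·k/y = MPK·k/y = capital's share 0.25.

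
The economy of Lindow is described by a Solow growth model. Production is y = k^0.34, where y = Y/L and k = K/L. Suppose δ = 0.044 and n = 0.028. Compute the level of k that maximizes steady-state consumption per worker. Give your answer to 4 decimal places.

n + δ = 0.028 + 0.044 = 0.072.
Maximizing c = f(k) − (n+δ)·k gives f'(k) = n+δ, i.e. 0.34·k^(0.34−1) = 0.072, so k_gold = (0.34/0.072)^(1/0.66) ≈ 10.5059.

k_gold ≈ 10.5059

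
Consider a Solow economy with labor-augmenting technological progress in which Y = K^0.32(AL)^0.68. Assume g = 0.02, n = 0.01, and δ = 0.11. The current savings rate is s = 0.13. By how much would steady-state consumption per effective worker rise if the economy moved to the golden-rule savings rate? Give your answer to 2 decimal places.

Δc ≈ 0.16

n + g + δ = 0.01 + 0.02 + 0.11 = 0.14.
Current steady state (s = 0.13): k* = (0.13/0.14)^(1/0.68) ≈ 0.8967, y* = 0.8967^0.32 ≈ 0.9657, c* = (1−0.13)·0.9657 ≈ 0.8402.
Setting f'(k) = n+g+δ gives 0.32·k^(0.32−1) = 0.14, hence k_gold = (0.32/0.14)^(1/0.68) ≈ 3.3727.
y_gold = 3.3727^0.32 ≈ 1.4755, c_gold = y_gold − 0.14·k_gold ≈ 1.0034.
Gain: Δc = 1.0034 − 0.8402 ≈ 0.1632.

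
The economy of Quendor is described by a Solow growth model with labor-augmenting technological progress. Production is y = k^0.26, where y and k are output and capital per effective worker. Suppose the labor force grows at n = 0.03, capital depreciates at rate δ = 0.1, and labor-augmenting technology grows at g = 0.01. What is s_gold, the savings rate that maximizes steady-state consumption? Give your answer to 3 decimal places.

s_gold = 0.260

Break-even investment rate: n + g + δ = 0.03 + 0.01 + 0.1 = 0.14.
At the golden rule MPK = n+g+δ, and in any Cobb-Douglas steady state s = (n+g+δ)·k/y = MPK·k/y = capital's share 0.26.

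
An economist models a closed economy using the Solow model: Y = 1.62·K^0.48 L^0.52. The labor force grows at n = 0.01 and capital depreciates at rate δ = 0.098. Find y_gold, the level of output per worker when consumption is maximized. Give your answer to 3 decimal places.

y_gold ≈ 10.021

Break-even investment rate: n + δ = 0.01 + 0.098 = 0.108.
Setting f'(k) = n+δ gives 0.48·1.62·k^(0.48−1) = 0.108, hence k_gold = (0.48·1.62/0.108)^(1/0.52) ≈ 44.5365.
Output: y_gold = 1.62·k_gold^0.48 = 1.62·44.5365^0.48 ≈ 10.0207.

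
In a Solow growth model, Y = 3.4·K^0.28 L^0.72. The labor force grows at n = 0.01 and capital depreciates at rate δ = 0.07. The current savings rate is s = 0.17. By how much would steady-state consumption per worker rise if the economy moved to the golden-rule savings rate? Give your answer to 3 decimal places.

Δc ≈ 0.324

n + δ = 0.01 + 0.07 = 0.08.
Current steady state (s = 0.17): k* = (0.17·3.4/0.08)^(1/0.72) ≈ 15.5894, y* = 3.4·15.5894^0.28 ≈ 7.3362, c* = (1−0.17)·7.3362 ≈ 6.0890.
Golden rule sets MPK = n+δ: 0.28·3.4·k^(0.28−1) = 0.08, so k_gold = (0.28·3.4/0.08)^(1/0.72) ≈ 31.1756.
y_gold = 3.4·31.1756^0.28 ≈ 8.9073, c_gold = y_gold − 0.08·k_gold ≈ 6.4133.
Gain: Δc = 6.4133 − 6.0890 ≈ 0.3242.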